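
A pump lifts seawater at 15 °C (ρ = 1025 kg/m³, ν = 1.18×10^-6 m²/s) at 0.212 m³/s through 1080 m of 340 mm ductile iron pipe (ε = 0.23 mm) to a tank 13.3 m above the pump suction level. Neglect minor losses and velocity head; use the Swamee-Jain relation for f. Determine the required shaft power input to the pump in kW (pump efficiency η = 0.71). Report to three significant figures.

P_shaft ≈ 89.2 kW

V = 4Q/(πD²) = 2.335 m/s; Re = 6.73×10^5; ε/D = 6.76×10^-4; f = 0.01860
h_f = f(L/D)V²/2g = 16.41 m
Total head H = z + h_f = 13.3 + 16.41 = 29.71 m
P_hyd = ρgQH = 1025·9.81·0.212·29.71 = 63.34 kW
P_shaft = P_hyd/η = 63.34/0.71 = 89.22 kW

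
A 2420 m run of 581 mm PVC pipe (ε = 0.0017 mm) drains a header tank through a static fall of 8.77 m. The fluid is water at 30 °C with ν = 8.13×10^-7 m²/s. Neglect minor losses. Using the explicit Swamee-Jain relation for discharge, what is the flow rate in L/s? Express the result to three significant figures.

Swamee-Jain (Type II): Q = -0.965·√(gD⁵h_f/L)·ln[ε/(3.7D) + √(3.17ν²L/(gD³h_f))]
√(gD⁵h_f/L) = √(9.81·0.581⁵·8.77/2420) = 0.04851
ε/(3.7D) = 7.91×10^-7; √(3.17ν²L/(gD³h_f)) = 1.73×10^-5
Q = -0.965·0.04851·ln(1.813×10^-5) = 0.5111 m³/s
Check: V = 1.93 m/s, Re = 1.38×10^6, f = 0.01110, h_f = 8.76 m ≈ 8.77 m ✓

Q ≈ 511 L/s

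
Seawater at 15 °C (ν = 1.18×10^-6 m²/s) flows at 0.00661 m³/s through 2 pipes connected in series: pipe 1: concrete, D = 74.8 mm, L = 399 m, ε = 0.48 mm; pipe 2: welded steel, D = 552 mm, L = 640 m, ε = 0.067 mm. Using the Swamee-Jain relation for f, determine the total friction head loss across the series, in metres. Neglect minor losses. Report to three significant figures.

Pipe 1: V = 1.504 m/s, Re = 9.54×10^4, ε/D = 0.00642, f = 0.03389, h_1 = f(L/D)V²/2g = 20.85 m
Pipe 2: V = 0.02762 m/s, Re = 1.29×10^4, ε/D = 1.21×10^-4, f = 0.02914, h_2 = f(L/D)V²/2g = 0.001314 m
Series → Q common, losses add: H = Σh = 20.85 m

H ≈ 20.9 m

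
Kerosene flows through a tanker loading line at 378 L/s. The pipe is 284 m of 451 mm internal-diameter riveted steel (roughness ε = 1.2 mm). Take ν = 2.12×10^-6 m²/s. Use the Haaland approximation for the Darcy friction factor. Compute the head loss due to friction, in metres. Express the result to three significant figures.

V = 4Q/(πD²) = 4·0.378/(π·0.451²) = 2.366 m/s
Re = VD/ν = 2.366·0.451/2.12×10^-6 = 5.03×10^5 → turbulent
ε/D = 1.2/451 = 0.00266
Haaland: f = 0.02562
h_f = f(L/D)V²/(2g) = 0.02562·(284/0.451)·2.366²/(2·9.81) = 4.604 m

h_f ≈ 4.60 m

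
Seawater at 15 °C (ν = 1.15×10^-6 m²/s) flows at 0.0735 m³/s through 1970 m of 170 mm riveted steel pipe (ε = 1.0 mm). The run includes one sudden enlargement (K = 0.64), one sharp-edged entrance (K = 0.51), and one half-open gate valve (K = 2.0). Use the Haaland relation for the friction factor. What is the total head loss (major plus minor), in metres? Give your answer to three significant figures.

H_L ≈ 201 m

V = 4Q/(πD²) = 3.238 m/s; V²/2g = 0.5344 m
Re = 4.79×10^5, ε/D = 0.00588 → f = 0.03215 (Haaland)
Major: h_f = f(L/D)·V²/2g = 0.03215·11588·0.5344 = 199.1 m
Minor: ΣK = 3.15; h_m = ΣK·V²/2g = 1.683 m
Total H_L = 199.1 + 1.683 = 200.8 m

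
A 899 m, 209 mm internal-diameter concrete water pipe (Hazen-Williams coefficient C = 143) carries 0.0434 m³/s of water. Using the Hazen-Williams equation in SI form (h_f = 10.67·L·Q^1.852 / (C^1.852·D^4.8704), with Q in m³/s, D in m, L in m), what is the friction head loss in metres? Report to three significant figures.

h_f ≈ 6.00 m

h_f = 10.67·899·0.0434^1.852 / (143^1.852·0.209^4.8704) = 5.998 m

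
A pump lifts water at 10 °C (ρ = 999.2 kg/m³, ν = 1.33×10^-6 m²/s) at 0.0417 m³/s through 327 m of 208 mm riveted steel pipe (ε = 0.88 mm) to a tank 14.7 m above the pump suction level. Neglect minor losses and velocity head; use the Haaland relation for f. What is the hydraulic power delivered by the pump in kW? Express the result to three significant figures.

V = 4Q/(πD²) = 1.227 m/s; Re = 1.92×10^5; ε/D = 0.00423; f = 0.02945
h_f = f(L/D)V²/2g = 3.553 m
Total head H = z + h_f = 14.7 + 3.553 = 18.25 m
P_hyd = ρgQH = 999.2·9.81·0.0417·18.25 = 7.461 kW

P_hyd ≈ 7.46 kW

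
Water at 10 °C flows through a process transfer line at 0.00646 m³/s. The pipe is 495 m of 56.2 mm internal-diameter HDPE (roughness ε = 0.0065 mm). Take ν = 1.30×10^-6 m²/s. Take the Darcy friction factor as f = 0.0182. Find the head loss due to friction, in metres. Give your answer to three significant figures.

V = 4Q/(πD²) = 4·0.00646/(π·0.0562²) = 2.604 m/s
h_f = f(L/D)V²/(2g) = 0.01820·(495/0.0562)·2.604²/(2·9.81) = 55.41 m

h_f ≈ 55.4 m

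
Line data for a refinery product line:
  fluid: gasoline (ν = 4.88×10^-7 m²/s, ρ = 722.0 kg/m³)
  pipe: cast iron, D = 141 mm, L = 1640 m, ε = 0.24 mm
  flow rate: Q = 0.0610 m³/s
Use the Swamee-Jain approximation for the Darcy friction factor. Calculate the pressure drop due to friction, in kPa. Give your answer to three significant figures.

Δp ≈ 1450 kPa

V = 4Q/(πD²) = 4·0.0610/(π·0.141²) = 3.907 m/s
Re = VD/ν = 3.907·0.141/4.88×10^-7 = 1.13×10^6 → turbulent
ε/D = 0.24/141 = 0.00170
Swamee-Jain: f = 0.02270
h_f = f(L/D)V²/(2g) = 0.02270·(1640/0.141)·3.907²/(2·9.81) = 205.4 m
Δp = ρg·h_f = 722.0·9.81·205.4 = 1455 kPa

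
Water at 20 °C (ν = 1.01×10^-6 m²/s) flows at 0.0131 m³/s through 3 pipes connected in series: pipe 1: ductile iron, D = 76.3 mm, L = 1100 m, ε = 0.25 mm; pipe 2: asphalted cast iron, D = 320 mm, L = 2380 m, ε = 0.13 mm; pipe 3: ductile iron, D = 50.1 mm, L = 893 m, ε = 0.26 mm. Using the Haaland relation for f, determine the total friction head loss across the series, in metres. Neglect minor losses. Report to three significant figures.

Pipe 1: V = 2.865 m/s, Re = 2.16×10^5, ε/D = 0.00328, f = 0.02740, h_1 = f(L/D)V²/2g = 165.3 m
Pipe 2: V = 0.1629 m/s, Re = 5.16×10^4, ε/D = 4.06×10^-4, f = 0.02184, h_2 = f(L/D)V²/2g = 0.2196 m
Pipe 3: V = 6.645 m/s, Re = 3.30×10^5, ε/D = 0.00519, f = 0.03103, h_3 = f(L/D)V²/2g = 1245 m
Series → Q common, losses add: H = Σh = 1410 m

H ≈ 1410 m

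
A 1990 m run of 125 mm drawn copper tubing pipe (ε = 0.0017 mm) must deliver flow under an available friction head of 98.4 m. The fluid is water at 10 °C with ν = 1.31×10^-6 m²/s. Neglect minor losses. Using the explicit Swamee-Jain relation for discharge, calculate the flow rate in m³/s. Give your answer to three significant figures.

Q ≈ 0.0351 m³/s

Swamee-Jain (Type II): Q = -0.965·√(gD⁵h_f/L)·ln[ε/(3.7D) + √(3.17ν²L/(gD³h_f))]
√(gD⁵h_f/L) = √(9.81·0.125⁵·98.4/1990) = 0.003848
ε/(3.7D) = 3.68×10^-6; √(3.17ν²L/(gD³h_f)) = 7.58×10^-5
Q = -0.965·0.003848·ln(7.945×10^-5) = 0.03505 m³/s
Check: V = 2.86 m/s, Re = 2.73×10^5, f = 0.01479, h_f = 97.9 m ≈ 98.4 m ✓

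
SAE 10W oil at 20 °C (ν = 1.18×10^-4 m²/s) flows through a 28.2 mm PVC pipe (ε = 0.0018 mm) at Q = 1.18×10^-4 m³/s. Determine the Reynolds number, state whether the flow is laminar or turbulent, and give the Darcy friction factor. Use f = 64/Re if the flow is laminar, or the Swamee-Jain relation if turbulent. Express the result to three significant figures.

V = 4Q/(πD²) = 0.1889 m/s
Re = VD/ν = 0.1889·0.0282/1.18×10^-4 = 45.2
Re < 2300 → laminar → f = 64/Re = 1.417

Re ≈ 45.2; laminar; f = 64/Re ≈ 1.42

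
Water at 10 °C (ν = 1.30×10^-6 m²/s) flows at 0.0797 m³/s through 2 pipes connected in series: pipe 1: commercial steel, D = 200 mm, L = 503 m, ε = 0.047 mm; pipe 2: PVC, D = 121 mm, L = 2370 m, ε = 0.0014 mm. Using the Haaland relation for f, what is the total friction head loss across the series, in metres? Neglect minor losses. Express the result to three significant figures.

H ≈ 620 m

Pipe 1: V = 2.537 m/s, Re = 3.90×10^5, ε/D = 2.35×10^-4, f = 0.01593, h_1 = f(L/D)V²/2g = 13.14 m
Pipe 2: V = 6.931 m/s, Re = 6.45×10^5, ε/D = 1.16×10^-5, f = 0.01265, h_2 = f(L/D)V²/2g = 606.4 m
Series → Q common, losses add: H = Σh = 619.6 m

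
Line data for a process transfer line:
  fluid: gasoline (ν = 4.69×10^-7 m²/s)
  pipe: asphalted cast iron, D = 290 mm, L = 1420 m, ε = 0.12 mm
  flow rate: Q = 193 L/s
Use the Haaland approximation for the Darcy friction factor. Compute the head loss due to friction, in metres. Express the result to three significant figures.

h_f ≈ 34.8 m

V = 4Q/(πD²) = 4·0.193/(π·0.290²) = 2.922 m/s
Re = VD/ν = 2.922·0.290/4.69×10^-7 = 1.81×10^6 → turbulent
ε/D = 0.12/290 = 4.14×10^-4
Haaland: f = 0.01633
h_f = f(L/D)V²/(2g) = 0.01633·(1420/0.290)·2.922²/(2·9.81) = 34.79 m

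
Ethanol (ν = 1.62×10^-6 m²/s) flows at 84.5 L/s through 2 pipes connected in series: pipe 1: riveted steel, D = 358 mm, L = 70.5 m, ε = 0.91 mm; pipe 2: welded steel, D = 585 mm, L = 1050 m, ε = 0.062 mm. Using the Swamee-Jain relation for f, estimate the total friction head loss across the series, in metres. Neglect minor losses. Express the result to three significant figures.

Pipe 1: V = 0.8395 m/s, Re = 1.86×10^5, ε/D = 0.00254, f = 0.02598, h_1 = f(L/D)V²/2g = 0.1838 m
Pipe 2: V = 0.3144 m/s, Re = 1.14×10^5, ε/D = 1.06×10^-4, f = 0.01807, h_2 = f(L/D)V²/2g = 0.1633 m
Series → Q common, losses add: H = Σh = 0.3471 m

H ≈ 0.347 m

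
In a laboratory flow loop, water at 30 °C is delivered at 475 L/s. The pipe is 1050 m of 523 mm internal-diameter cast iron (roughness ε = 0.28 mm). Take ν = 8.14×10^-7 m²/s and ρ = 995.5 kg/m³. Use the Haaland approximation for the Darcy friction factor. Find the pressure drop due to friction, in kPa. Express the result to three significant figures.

Δp ≈ 84.5 kPa

V = 4Q/(πD²) = 4·0.475/(π·0.523²) = 2.211 m/s
Re = VD/ν = 2.211·0.523/8.14×10^-7 = 1.42×10^6 → turbulent
ε/D = 0.28/523 = 5.35×10^-4
Haaland: f = 0.01729
h_f = f(L/D)V²/(2g) = 0.01729·(1050/0.523)·2.211²/(2·9.81) = 8.650 m
Δp = ρg·h_f = 995.5·9.81·8.650 = 84.47 kPa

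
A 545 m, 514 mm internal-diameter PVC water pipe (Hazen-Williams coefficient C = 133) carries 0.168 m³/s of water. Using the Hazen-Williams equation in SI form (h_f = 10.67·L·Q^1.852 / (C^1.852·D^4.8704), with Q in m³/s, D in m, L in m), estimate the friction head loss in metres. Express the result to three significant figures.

h_f ≈ 0.637 m

h_f = 10.67·545·0.168^1.852 / (133^1.852·0.514^4.8704) = 0.6371 m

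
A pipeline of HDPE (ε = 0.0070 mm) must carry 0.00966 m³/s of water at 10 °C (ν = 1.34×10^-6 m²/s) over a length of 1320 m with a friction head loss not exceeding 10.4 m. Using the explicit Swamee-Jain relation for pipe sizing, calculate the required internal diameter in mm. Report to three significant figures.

D ≈ 115 mm

Swamee-Jain (Type III): D = 0.66·[ε^1.25·(LQ²/(gh_f))^4.75 + ν·Q^9.4·(L/(gh_f))^5.2]^0.04
LQ²/(gh_f) = 0.001207; L/(gh_f) = 12.94
Term 1 = ε^1.25·(…)^4.75 = 4.96×10^-21; Term 2 = ν·Q^9.4·(…)^5.2 = 9.28×10^-20
D = 0.66·(4.96×10^-21 + 9.28×10^-20)^0.04 = 0.1146 m = 115 mm
Check: V = 0.937 m/s, Re = 8.01×10^4, f = 0.01904, h_f = 9.81 m ≈ 10.4 m ✓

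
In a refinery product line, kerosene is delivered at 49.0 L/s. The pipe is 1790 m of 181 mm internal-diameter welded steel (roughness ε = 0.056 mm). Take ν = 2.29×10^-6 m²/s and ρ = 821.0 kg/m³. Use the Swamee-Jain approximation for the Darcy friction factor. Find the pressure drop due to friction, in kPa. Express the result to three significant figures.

V = 4Q/(πD²) = 4·0.0490/(π·0.181²) = 1.904 m/s
Re = VD/ν = 1.904·0.181/2.29×10^-6 = 1.51×10^5 → turbulent
ε/D = 0.056/181 = 3.09×10^-4
Swamee-Jain: f = 0.01847
h_f = f(L/D)V²/(2g) = 0.01847·(1790/0.181)·1.904²/(2·9.81) = 33.76 m
Δp = ρg·h_f = 821.0·9.81·33.76 = 271.9 kPa

Δp ≈ 272 kPa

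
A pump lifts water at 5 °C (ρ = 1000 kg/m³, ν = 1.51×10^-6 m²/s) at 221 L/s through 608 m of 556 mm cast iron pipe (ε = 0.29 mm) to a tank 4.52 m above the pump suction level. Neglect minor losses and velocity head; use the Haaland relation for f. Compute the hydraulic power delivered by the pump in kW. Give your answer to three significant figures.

P_hyd ≈ 11.6 kW

V = 4Q/(πD²) = 0.9102 m/s; Re = 3.35×10^5; ε/D = 5.22×10^-4; f = 0.01807
h_f = f(L/D)V²/2g = 0.8347 m
Total head H = z + h_f = 4.52 + 0.8347 = 5.355 m
P_hyd = ρgQH = 1000·9.81·0.221·5.355 = 11.61 kW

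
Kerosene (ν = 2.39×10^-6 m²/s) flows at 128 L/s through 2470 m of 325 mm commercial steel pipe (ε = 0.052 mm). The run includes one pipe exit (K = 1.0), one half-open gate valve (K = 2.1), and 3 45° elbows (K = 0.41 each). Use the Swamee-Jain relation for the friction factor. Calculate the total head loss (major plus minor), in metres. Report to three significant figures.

H_L ≈ 16.0 m

V = 4Q/(πD²) = 1.543 m/s; V²/2g = 0.1213 m
Re = 2.10×10^5, ε/D = 1.60×10^-4 → f = 0.01673 (Swamee-Jain)
Major: h_f = f(L/D)·V²/2g = 0.01673·7600·0.1213 = 15.43 m
Minor: ΣK = 4.33; h_m = ΣK·V²/2g = 0.5254 m
Total H_L = 15.43 + 0.5254 = 15.96 m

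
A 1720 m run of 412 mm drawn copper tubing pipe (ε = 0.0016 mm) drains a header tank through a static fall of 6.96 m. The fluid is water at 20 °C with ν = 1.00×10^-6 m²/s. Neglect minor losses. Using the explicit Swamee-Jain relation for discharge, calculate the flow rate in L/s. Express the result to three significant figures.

Q ≈ 215 L/s

Swamee-Jain (Type II): Q = -0.965·√(gD⁵h_f/L)·ln[ε/(3.7D) + √(3.17ν²L/(gD³h_f))]
√(gD⁵h_f/L) = √(9.81·0.412⁵·6.96/1720) = 0.02171
ε/(3.7D) = 1.05×10^-6; √(3.17ν²L/(gD³h_f)) = 3.38×10^-5
Q = -0.965·0.02171·ln(3.484×10^-5) = 0.2150 m³/s
Check: V = 1.61 m/s, Re = 6.65×10^5, f = 0.01252, h_f = 6.93 m ≈ 6.96 m ✓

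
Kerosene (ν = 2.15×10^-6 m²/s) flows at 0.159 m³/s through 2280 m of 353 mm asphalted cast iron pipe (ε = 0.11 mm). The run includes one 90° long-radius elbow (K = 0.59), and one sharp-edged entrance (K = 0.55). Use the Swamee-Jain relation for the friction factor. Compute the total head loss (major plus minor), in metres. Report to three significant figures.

H_L ≈ 15.2 m

V = 4Q/(πD²) = 1.625 m/s; V²/2g = 0.1345 m
Re = 2.67×10^5, ε/D = 3.12×10^-4 → f = 0.01733 (Swamee-Jain)
Major: h_f = f(L/D)·V²/2g = 0.01733·6459·0.1345 = 15.06 m
Minor: ΣK = 1.14; h_m = ΣK·V²/2g = 0.1534 m
Total H_L = 15.06 + 0.1534 = 15.21 m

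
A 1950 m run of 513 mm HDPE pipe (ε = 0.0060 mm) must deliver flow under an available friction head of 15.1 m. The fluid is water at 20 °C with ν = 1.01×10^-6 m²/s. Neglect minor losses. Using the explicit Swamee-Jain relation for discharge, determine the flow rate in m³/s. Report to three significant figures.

Q ≈ 0.540 m³/s

Swamee-Jain (Type II): Q = -0.965·√(gD⁵h_f/L)·ln[ε/(3.7D) + √(3.17ν²L/(gD³h_f))]
√(gD⁵h_f/L) = √(9.81·0.513⁵·15.1/1950) = 0.05195
ε/(3.7D) = 3.16×10^-6; √(3.17ν²L/(gD³h_f)) = 1.78×10^-5
Q = -0.965·0.05195·ln(2.092×10^-5) = 0.5402 m³/s
Check: V = 2.61 m/s, Re = 1.33×10^6, f = 0.01141, h_f = 15.1 m ≈ 15.1 m ✓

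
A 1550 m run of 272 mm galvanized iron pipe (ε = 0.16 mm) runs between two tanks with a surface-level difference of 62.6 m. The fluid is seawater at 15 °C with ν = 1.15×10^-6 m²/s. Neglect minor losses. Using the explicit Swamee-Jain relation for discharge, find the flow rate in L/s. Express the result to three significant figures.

Q ≈ 202 L/s

Swamee-Jain (Type II): Q = -0.965·√(gD⁵h_f/L)·ln[ε/(3.7D) + √(3.17ν²L/(gD³h_f))]
√(gD⁵h_f/L) = √(9.81·0.272⁵·62.6/1550) = 0.02429
ε/(3.7D) = 1.59×10^-4; √(3.17ν²L/(gD³h_f)) = 2.29×10^-5
Q = -0.965·0.02429·ln(1.819×10^-4) = 0.2018 m³/s
Check: V = 3.47 m/s, Re = 8.22×10^5, f = 0.01797, h_f = 63.0 m ≈ 62.6 m ✓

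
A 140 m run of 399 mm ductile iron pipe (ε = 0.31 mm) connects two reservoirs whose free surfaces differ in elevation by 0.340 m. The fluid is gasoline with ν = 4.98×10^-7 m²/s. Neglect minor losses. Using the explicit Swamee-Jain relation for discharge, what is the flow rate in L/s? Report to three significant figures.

Swamee-Jain (Type II): Q = -0.965·√(gD⁵h_f/L)·ln[ε/(3.7D) + √(3.17ν²L/(gD³h_f))]
√(gD⁵h_f/L) = √(9.81·0.399⁵·0.340/140) = 0.01552
ε/(3.7D) = 2.10×10^-4; √(3.17ν²L/(gD³h_f)) = 2.28×10^-5
Q = -0.965·0.01552·ln(2.328×10^-4) = 0.1253 m³/s
Check: V = 1.00 m/s, Re = 8.03×10^5, f = 0.01904, h_f = 0.342 m ≈ 0.340 m ✓

Q ≈ 125 L/s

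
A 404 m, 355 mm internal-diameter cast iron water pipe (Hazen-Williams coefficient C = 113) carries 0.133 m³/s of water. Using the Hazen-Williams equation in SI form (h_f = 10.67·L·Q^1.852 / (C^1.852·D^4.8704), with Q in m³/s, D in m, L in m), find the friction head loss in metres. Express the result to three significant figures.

h_f = 10.67·404·0.133^1.852 / (113^1.852·0.355^4.8704) = 2.513 m

h_f ≈ 2.51 m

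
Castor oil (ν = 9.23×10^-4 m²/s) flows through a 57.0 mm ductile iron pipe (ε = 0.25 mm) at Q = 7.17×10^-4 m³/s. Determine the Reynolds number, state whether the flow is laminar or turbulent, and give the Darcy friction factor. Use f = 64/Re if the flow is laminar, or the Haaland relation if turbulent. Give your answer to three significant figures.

V = 4Q/(πD²) = 0.2810 m/s
Re = VD/ν = 0.2810·0.0570/9.23×10^-4 = 17.4
Re < 2300 → laminar → f = 64/Re = 3.688

Re ≈ 17.4; laminar; f = 64/Re ≈ 3.69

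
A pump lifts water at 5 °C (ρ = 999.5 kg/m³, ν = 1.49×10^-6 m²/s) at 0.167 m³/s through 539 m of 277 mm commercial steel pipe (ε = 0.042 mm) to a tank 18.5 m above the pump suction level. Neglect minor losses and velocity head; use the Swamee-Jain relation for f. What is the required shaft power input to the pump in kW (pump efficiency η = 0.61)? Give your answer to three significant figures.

P_shaft ≈ 80.3 kW

V = 4Q/(πD²) = 2.771 m/s; Re = 5.15×10^5; ε/D = 1.52×10^-4; f = 0.01499
h_f = f(L/D)V²/2g = 11.42 m
Total head H = z + h_f = 18.5 + 11.42 = 29.92 m
P_hyd = ρgQH = 999.5·9.81·0.167·29.92 = 48.99 kW
P_shaft = P_hyd/η = 48.99/0.61 = 80.31 kW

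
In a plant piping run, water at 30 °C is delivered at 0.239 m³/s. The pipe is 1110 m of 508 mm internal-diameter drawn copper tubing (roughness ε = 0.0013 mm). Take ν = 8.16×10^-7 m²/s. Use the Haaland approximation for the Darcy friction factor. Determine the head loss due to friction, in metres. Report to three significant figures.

V = 4Q/(πD²) = 4·0.239/(π·0.508²) = 1.179 m/s
Re = VD/ν = 1.179·0.508/8.16×10^-7 = 7.34×10^5 → turbulent
ε/D = 0.0013/508 = 2.56×10^-6
Haaland: f = 0.01225
h_f = f(L/D)V²/(2g) = 0.01225·(1110/0.508)·1.179²/(2·9.81) = 1.896 m

h_f ≈ 1.90 m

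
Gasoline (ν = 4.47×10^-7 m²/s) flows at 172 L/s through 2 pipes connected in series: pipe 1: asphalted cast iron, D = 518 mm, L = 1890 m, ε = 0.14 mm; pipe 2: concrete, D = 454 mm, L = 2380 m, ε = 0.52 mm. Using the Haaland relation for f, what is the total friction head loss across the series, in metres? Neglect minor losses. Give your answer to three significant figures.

H ≈ 8.11 m

Pipe 1: V = 0.8162 m/s, Re = 9.46×10^5, ε/D = 2.70×10^-4, f = 0.01536, h_1 = f(L/D)V²/2g = 1.903 m
Pipe 2: V = 1.062 m/s, Re = 1.08×10^6, ε/D = 0.00115, f = 0.02057, h_2 = f(L/D)V²/2g = 6.203 m
Series → Q common, losses add: H = Σh = 8.106 m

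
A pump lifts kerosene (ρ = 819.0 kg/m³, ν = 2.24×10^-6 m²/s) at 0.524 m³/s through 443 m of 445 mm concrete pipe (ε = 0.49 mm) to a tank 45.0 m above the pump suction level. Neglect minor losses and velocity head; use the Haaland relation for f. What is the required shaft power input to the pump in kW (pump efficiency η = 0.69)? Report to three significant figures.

V = 4Q/(πD²) = 3.369 m/s; Re = 6.69×10^5; ε/D = 0.00110; f = 0.02051
h_f = f(L/D)V²/2g = 11.81 m
Total head H = z + h_f = 45.0 + 11.81 = 56.81 m
P_hyd = ρgQH = 819.0·9.81·0.524·56.81 = 239.2 kW
P_shaft = P_hyd/η = 239.2/0.69 = 346.7 kW

P_shaft ≈ 347 kW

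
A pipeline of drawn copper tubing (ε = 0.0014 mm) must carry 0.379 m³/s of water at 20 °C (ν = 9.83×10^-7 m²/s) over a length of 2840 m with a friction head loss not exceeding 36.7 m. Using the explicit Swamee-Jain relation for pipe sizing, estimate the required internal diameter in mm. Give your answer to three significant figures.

Swamee-Jain (Type III): D = 0.66·[ε^1.25·(LQ²/(gh_f))^4.75 + ν·Q^9.4·(L/(gh_f))^5.2]^0.04
LQ²/(gh_f) = 1.133; L/(gh_f) = 7.888
Term 1 = ε^1.25·(…)^4.75 = 8.72×10^-8; Term 2 = ν·Q^9.4·(…)^5.2 = 4.97×10^-6
D = 0.66·(8.72×10^-8 + 4.97×10^-6)^0.04 = 0.4052 m = 405 mm
Check: V = 2.94 m/s, Re = 1.21×10^6, f = 0.01134, h_f = 35.0 m ≈ 36.7 m ✓

D ≈ 405 mm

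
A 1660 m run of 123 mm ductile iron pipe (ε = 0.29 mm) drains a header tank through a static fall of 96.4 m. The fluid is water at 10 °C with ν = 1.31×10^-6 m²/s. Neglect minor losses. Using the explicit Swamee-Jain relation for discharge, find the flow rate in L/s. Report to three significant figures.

Q ≈ 28.0 L/s

Swamee-Jain (Type II): Q = -0.965·√(gD⁵h_f/L)·ln[ε/(3.7D) + √(3.17ν²L/(gD³h_f))]
√(gD⁵h_f/L) = √(9.81·0.123⁵·96.4/1660) = 0.004005
ε/(3.7D) = 6.37×10^-4; √(3.17ν²L/(gD³h_f)) = 7.16×10^-5
Q = -0.965·0.004005·ln(7.089×10^-4) = 0.02803 m³/s
Check: V = 2.36 m/s, Re = 2.21×10^5, f = 0.02537, h_f = 97.1 m ≈ 96.4 m ✓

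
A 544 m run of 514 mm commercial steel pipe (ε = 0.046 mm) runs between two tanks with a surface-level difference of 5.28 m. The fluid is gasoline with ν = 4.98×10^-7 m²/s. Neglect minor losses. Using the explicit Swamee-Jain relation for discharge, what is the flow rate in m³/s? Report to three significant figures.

Swamee-Jain (Type II): Q = -0.965·√(gD⁵h_f/L)·ln[ε/(3.7D) + √(3.17ν²L/(gD³h_f))]
√(gD⁵h_f/L) = √(9.81·0.514⁵·5.28/544) = 0.05845
ε/(3.7D) = 2.42×10^-5; √(3.17ν²L/(gD³h_f)) = 7.80×10^-6
Q = -0.965·0.05845·ln(3.199×10^-5) = 0.5838 m³/s
Check: V = 2.81 m/s, Re = 2.90×10^6, f = 0.01244, h_f = 5.31 m ≈ 5.28 m ✓

Q ≈ 0.584 m³/s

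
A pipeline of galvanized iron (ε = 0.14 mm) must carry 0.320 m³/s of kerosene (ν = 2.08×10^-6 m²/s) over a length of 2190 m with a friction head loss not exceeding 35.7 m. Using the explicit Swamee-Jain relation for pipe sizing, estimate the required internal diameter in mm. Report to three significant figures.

D ≈ 394 mm

Swamee-Jain (Type III): D = 0.66·[ε^1.25·(LQ²/(gh_f))^4.75 + ν·Q^9.4·(L/(gh_f))^5.2]^0.04
LQ²/(gh_f) = 0.6403; L/(gh_f) = 6.253
Term 1 = ε^1.25·(…)^4.75 = 1.83×10^-6; Term 2 = ν·Q^9.4·(…)^5.2 = 6.40×10^-7
D = 0.66·(1.83×10^-6 + 6.40×10^-7)^0.04 = 0.3938 m = 394 mm
Check: V = 2.63 m/s, Re = 4.97×10^5, f = 0.01680, h_f = 32.9 m ≈ 35.7 m ✓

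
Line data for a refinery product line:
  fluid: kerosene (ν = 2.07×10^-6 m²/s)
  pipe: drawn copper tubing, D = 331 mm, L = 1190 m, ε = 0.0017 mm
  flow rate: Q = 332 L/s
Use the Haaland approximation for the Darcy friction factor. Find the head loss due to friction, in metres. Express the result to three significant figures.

h_f ≈ 34.5 m

V = 4Q/(πD²) = 4·0.332/(π·0.331²) = 3.858 m/s
Re = VD/ν = 3.858·0.331/2.07×10^-6 = 6.17×10^5 → turbulent
ε/D = 0.0017/331 = 5.14×10^-6
Haaland: f = 0.01265
h_f = f(L/D)V²/(2g) = 0.01265·(1190/0.331)·3.858²/(2·9.81) = 34.51 m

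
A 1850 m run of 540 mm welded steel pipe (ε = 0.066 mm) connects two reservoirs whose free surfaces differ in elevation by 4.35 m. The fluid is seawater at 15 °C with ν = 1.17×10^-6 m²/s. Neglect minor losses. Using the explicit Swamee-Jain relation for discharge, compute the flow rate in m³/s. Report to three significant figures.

Q ≈ 0.302 m³/s

Swamee-Jain (Type II): Q = -0.965·√(gD⁵h_f/L)·ln[ε/(3.7D) + √(3.17ν²L/(gD³h_f))]
√(gD⁵h_f/L) = √(9.81·0.540⁵·4.35/1850) = 0.03254
ε/(3.7D) = 3.30×10^-5; √(3.17ν²L/(gD³h_f)) = 3.46×10^-5
Q = -0.965·0.03254·ln(6.760×10^-5) = 0.3016 m³/s
Check: V = 1.32 m/s, Re = 6.08×10^5, f = 0.01443, h_f = 4.37 m ≈ 4.35 m ✓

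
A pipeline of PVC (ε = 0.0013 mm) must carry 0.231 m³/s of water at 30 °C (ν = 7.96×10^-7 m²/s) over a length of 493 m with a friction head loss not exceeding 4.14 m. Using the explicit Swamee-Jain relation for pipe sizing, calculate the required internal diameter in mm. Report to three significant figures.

Swamee-Jain (Type III): D = 0.66·[ε^1.25·(LQ²/(gh_f))^4.75 + ν·Q^9.4·(L/(gh_f))^5.2]^0.04
LQ²/(gh_f) = 0.6477; L/(gh_f) = 12.14
Term 1 = ε^1.25·(…)^4.75 = 5.58×10^-9; Term 2 = ν·Q^9.4·(…)^5.2 = 3.60×10^-7
D = 0.66·(5.58×10^-9 + 3.60×10^-7)^0.04 = 0.3648 m = 365 mm
Check: V = 2.21 m/s, Re = 1.01×10^6, f = 0.01167, h_f = 3.93 m ≈ 4.14 m ✓

D ≈ 365 mm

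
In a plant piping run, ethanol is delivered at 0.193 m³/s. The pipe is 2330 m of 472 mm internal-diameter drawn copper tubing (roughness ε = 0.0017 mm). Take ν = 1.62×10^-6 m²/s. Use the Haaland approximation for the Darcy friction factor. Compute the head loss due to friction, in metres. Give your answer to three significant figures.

h_f ≈ 4.34 m

V = 4Q/(πD²) = 4·0.193/(π·0.472²) = 1.103 m/s
Re = VD/ν = 1.103·0.472/1.62×10^-6 = 3.21×10^5 → turbulent
ε/D = 0.0017/472 = 3.60×10^-6
Haaland: f = 0.01419
h_f = f(L/D)V²/(2g) = 0.01419·(2330/0.472)·1.103²/(2·9.81) = 4.344 m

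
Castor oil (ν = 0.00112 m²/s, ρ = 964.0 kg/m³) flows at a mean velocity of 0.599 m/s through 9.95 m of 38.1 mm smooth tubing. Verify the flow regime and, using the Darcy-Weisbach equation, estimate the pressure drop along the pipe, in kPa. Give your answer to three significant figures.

Δp ≈ 142 kPa

Re = VD/ν = 0.599·0.03810/0.00112 = 20.4 → laminar (Re < 2300)
f = 64/Re = 3.141
h_f = f(L/D)V²/(2g) = 3.141·(9.95/0.03810)·0.599²/(2·9.81) = 15.00 m
Δp = ρg·h_f = 964.0·9.81·15.00 = 141.9 kPa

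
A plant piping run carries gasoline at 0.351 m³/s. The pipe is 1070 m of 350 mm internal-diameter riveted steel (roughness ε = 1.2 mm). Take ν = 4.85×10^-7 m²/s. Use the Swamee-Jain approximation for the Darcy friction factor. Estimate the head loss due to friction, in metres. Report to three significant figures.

V = 4Q/(πD²) = 4·0.351/(π·0.350²) = 3.648 m/s
Re = VD/ν = 3.648·0.350/4.85×10^-7 = 2.63×10^6 → turbulent
ε/D = 1.2/350 = 0.00343
Swamee-Jain: f = 0.02726
h_f = f(L/D)V²/(2g) = 0.02726·(1070/0.350)·3.648²/(2·9.81) = 56.52 m

h_f ≈ 56.5 m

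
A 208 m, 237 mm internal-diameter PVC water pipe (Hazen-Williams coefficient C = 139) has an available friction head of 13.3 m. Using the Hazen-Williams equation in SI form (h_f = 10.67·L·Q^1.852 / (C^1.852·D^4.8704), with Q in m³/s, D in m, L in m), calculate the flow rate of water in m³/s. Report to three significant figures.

Rearranging: Q = [h_f·C^1.852·D^4.8704 / (10.67·L)]^(1/1.852)
Q = [13.3·139^1.852·0.237^4.8704 / (10.67·208)]^0.540 = 0.1989 m³/s

Q ≈ 0.199 m³/s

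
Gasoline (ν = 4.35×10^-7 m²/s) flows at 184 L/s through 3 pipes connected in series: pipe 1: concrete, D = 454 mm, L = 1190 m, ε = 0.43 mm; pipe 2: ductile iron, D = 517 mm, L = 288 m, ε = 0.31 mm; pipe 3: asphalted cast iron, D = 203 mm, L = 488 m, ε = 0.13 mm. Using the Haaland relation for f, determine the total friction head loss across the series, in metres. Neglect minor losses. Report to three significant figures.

Pipe 1: V = 1.137 m/s, Re = 1.19×10^6, ε/D = 9.47×10^-4, f = 0.01965, h_1 = f(L/D)V²/2g = 3.392 m
Pipe 2: V = 0.8765 m/s, Re = 1.04×10^6, ε/D = 6.00×10^-4, f = 0.01781, h_2 = f(L/D)V²/2g = 0.3884 m
Pipe 3: V = 5.685 m/s, Re = 2.65×10^6, ε/D = 6.40×10^-4, f = 0.01784, h_3 = f(L/D)V²/2g = 70.66 m
Series → Q common, losses add: H = Σh = 74.44 m

H ≈ 74.4 m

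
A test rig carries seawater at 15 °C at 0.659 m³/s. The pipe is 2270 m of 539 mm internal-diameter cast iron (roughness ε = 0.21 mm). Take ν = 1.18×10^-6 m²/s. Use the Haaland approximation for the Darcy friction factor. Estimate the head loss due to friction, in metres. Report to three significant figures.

h_f ≈ 29.1 m

V = 4Q/(πD²) = 4·0.659/(π·0.539²) = 2.888 m/s
Re = VD/ν = 2.888·0.539/1.18×10^-6 = 1.32×10^6 → turbulent
ε/D = 0.21/539 = 3.90×10^-4
Haaland: f = 0.01624
h_f = f(L/D)V²/(2g) = 0.01624·(2270/0.539)·2.888²/(2·9.81) = 29.07 m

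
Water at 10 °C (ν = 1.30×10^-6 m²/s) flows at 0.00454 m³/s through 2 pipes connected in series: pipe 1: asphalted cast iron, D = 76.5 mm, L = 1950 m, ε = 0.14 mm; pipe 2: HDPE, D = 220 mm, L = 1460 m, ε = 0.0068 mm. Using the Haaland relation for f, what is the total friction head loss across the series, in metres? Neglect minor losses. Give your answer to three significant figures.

Pipe 1: V = 0.9877 m/s, Re = 5.81×10^4, ε/D = 0.00183, f = 0.02552, h_1 = f(L/D)V²/2g = 32.35 m
Pipe 2: V = 0.1194 m/s, Re = 2.02×10^4, ε/D = 3.09×10^-5, f = 0.02572, h_2 = f(L/D)V²/2g = 0.1241 m
Series → Q common, losses add: H = Σh = 32.47 m

H ≈ 32.5 m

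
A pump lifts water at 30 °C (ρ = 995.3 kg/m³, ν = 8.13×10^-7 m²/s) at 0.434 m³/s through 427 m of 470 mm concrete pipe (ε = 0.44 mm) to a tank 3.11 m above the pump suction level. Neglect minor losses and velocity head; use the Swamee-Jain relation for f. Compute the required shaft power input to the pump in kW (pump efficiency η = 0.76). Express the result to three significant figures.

V = 4Q/(πD²) = 2.502 m/s; Re = 1.45×10^6; ε/D = 9.36×10^-4; f = 0.01962
h_f = f(L/D)V²/2g = 5.685 m
Total head H = z + h_f = 3.11 + 5.685 = 8.795 m
P_hyd = ρgQH = 995.3·9.81·0.434·8.795 = 37.27 kW
P_shaft = P_hyd/η = 37.27/0.76 = 49.04 kW

P_shaft ≈ 49.0 kW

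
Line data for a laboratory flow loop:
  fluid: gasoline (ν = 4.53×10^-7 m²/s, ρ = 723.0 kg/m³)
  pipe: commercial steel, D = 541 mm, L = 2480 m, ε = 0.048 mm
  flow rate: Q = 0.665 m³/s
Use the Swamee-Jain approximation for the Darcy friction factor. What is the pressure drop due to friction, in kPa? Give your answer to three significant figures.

V = 4Q/(πD²) = 4·0.665/(π·0.541²) = 2.893 m/s
Re = VD/ν = 2.893·0.541/4.53×10^-7 = 3.45×10^6 → turbulent
ε/D = 0.048/541 = 8.87×10^-5
Swamee-Jain: f = 0.01233
h_f = f(L/D)V²/(2g) = 0.01233·(2480/0.541)·2.893²/(2·9.81) = 24.12 m
Δp = ρg·h_f = 723.0·9.81·24.12 = 171.1 kPa

Δp ≈ 171 kPa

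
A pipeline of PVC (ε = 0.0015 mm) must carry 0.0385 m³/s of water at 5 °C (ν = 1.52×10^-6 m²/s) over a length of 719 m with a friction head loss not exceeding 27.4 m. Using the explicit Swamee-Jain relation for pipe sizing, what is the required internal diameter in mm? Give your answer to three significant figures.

Swamee-Jain (Type III): D = 0.66·[ε^1.25·(LQ²/(gh_f))^4.75 + ν·Q^9.4·(L/(gh_f))^5.2]^0.04
LQ²/(gh_f) = 0.003965; L/(gh_f) = 2.675
Term 1 = ε^1.25·(…)^4.75 = 2.05×10^-19; Term 2 = ν·Q^9.4·(…)^5.2 = 1.28×10^-17
D = 0.66·(2.05×10^-19 + 1.28×10^-17)^0.04 = 0.1394 m = 139 mm
Check: V = 2.52 m/s, Re = 2.31×10^5, f = 0.01521, h_f = 25.5 m ≈ 27.4 m ✓

D ≈ 139 mm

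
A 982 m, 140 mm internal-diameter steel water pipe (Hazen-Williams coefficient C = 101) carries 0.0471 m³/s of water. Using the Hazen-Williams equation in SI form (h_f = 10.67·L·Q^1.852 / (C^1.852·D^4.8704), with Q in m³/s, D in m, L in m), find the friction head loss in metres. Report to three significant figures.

h_f = 10.67·982·0.0471^1.852 / (101^1.852·0.140^4.8704) = 102.2 m

h_f ≈ 102 m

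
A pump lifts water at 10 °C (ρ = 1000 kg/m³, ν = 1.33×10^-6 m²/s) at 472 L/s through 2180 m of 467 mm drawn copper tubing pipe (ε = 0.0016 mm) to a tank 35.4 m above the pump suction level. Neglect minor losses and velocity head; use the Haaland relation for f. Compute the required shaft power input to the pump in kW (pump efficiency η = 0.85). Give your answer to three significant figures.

P_shaft ≈ 308 kW

V = 4Q/(πD²) = 2.756 m/s; Re = 9.68×10^5; ε/D = 3.43×10^-6; f = 0.01171
h_f = f(L/D)V²/2g = 21.15 m
Total head H = z + h_f = 35.4 + 21.15 = 56.55 m
P_hyd = ρgQH = 1000·9.81·0.472·56.55 = 261.8 kW
P_shaft = P_hyd/η = 261.8/0.85 = 308.0 kW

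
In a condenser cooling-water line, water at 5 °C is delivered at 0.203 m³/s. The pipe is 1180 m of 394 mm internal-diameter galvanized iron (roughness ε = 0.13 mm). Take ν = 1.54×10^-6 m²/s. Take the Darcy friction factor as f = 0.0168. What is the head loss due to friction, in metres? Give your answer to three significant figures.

V = 4Q/(πD²) = 4·0.203/(π·0.394²) = 1.665 m/s
h_f = f(L/D)V²/(2g) = 0.01680·(1180/0.394)·1.665²/(2·9.81) = 7.109 m

h_f ≈ 7.11 m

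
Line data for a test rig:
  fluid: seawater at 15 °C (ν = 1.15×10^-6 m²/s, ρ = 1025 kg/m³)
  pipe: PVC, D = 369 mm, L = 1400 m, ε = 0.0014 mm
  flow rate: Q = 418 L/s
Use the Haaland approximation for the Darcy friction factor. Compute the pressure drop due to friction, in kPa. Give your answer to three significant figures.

V = 4Q/(πD²) = 4·0.418/(π·0.369²) = 3.909 m/s
Re = VD/ν = 3.909·0.369/1.15×10^-6 = 1.25×10^6 → turbulent
ε/D = 0.0014/369 = 3.79×10^-6
Haaland: f = 0.01123
h_f = f(L/D)V²/(2g) = 0.01123·(1400/0.369)·3.909²/(2·9.81) = 33.18 m
Δp = ρg·h_f = 1025·9.81·33.18 = 333.7 kPa

Δp ≈ 334 kPa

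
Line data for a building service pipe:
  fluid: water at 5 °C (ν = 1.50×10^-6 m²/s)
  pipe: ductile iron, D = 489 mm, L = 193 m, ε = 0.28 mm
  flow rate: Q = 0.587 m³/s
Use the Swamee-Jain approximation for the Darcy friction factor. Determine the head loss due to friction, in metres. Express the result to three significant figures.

h_f ≈ 3.49 m

V = 4Q/(πD²) = 4·0.587/(π·0.489²) = 3.126 m/s
Re = VD/ν = 3.126·0.489/1.50×10^-6 = 1.02×10^6 → turbulent
ε/D = 0.28/489 = 5.73×10^-4
Swamee-Jain: f = 0.01776
h_f = f(L/D)V²/(2g) = 0.01776·(193/0.489)·3.126²/(2·9.81) = 3.491 m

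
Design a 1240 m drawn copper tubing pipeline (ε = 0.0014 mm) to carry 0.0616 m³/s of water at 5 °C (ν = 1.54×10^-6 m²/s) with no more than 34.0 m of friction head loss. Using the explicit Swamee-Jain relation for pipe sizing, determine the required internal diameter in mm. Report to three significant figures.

Swamee-Jain (Type III): D = 0.66·[ε^1.25·(LQ²/(gh_f))^4.75 + ν·Q^9.4·(L/(gh_f))^5.2]^0.04
LQ²/(gh_f) = 0.01411; L/(gh_f) = 3.718
Term 1 = ε^1.25·(…)^4.75 = 7.81×10^-17; Term 2 = ν·Q^9.4·(…)^5.2 = 5.96×10^-15
D = 0.66·(7.81×10^-17 + 5.96×10^-15)^0.04 = 0.1781 m = 178 mm
Check: V = 2.47 m/s, Re = 2.86×10^5, f = 0.01459, h_f = 31.6 m ≈ 34.0 m ✓

D ≈ 178 mm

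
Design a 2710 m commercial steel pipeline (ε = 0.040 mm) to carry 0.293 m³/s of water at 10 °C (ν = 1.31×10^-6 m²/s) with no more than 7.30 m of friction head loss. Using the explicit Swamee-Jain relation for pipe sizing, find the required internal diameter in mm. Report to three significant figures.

D ≈ 522 mm

Swamee-Jain (Type III): D = 0.66·[ε^1.25·(LQ²/(gh_f))^4.75 + ν·Q^9.4·(L/(gh_f))^5.2]^0.04
LQ²/(gh_f) = 3.249; L/(gh_f) = 37.84
Term 1 = ε^1.25·(…)^4.75 = 8.57×10^-4; Term 2 = ν·Q^9.4·(…)^5.2 = 0.00205
D = 0.66·(8.57×10^-4 + 0.00205)^0.04 = 0.5225 m = 522 mm
Check: V = 1.37 m/s, Re = 5.45×10^5, f = 0.01403, h_f = 6.93 m ≈ 7.30 m ✓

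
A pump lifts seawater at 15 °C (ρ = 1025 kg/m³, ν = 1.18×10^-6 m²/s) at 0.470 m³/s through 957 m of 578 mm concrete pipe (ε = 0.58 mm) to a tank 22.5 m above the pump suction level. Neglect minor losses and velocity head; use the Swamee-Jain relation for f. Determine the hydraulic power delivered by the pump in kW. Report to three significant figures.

V = 4Q/(πD²) = 1.791 m/s; Re = 8.77×10^5; ε/D = 0.00100; f = 0.02009
h_f = f(L/D)V²/2g = 5.440 m
Total head H = z + h_f = 22.5 + 5.440 = 27.94 m
P_hyd = ρgQH = 1025·9.81·0.470·27.94 = 132.0 kW

P_hyd ≈ 132 kW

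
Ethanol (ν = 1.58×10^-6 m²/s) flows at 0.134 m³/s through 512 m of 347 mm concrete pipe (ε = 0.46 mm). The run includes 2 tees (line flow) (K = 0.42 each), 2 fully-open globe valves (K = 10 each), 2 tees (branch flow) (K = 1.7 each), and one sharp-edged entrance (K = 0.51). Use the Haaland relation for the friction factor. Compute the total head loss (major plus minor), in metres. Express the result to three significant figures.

V = 4Q/(πD²) = 1.417 m/s; V²/2g = 0.1023 m
Re = 3.11×10^5, ε/D = 0.00133 → f = 0.02178 (Haaland)
Major: h_f = f(L/D)·V²/2g = 0.02178·1476·0.1023 = 3.288 m
Minor: ΣK = 24.8; h_m = ΣK·V²/2g = 2.533 m
Total H_L = 3.288 + 2.533 = 5.821 m

H_L ≈ 5.82 m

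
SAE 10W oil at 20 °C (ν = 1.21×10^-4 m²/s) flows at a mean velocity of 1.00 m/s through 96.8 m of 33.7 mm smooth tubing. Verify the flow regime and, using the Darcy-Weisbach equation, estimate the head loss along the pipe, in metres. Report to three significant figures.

Re = VD/ν = 1.00·0.03370/1.21×10^-4 = 279 → laminar (Re < 2300)
f = 64/Re = 0.2298
h_f = f(L/D)V²/(2g) = 0.2298·(96.8/0.03370)·1.00²/(2·9.81) = 33.64 m

h_f ≈ 33.6 m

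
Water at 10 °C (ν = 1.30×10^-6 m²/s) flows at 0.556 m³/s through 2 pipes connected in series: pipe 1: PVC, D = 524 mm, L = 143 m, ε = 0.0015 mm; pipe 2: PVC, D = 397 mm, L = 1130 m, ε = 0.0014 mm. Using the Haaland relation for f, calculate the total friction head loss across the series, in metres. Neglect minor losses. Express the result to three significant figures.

H ≈ 33.5 m

Pipe 1: V = 2.578 m/s, Re = 1.04×10^6, ε/D = 2.86×10^-6, f = 0.01156, h_1 = f(L/D)V²/2g = 1.069 m
Pipe 2: V = 4.492 m/s, Re = 1.37×10^6, ε/D = 3.53×10^-6, f = 0.01107, h_2 = f(L/D)V²/2g = 32.39 m
Series → Q common, losses add: H = Σh = 33.46 m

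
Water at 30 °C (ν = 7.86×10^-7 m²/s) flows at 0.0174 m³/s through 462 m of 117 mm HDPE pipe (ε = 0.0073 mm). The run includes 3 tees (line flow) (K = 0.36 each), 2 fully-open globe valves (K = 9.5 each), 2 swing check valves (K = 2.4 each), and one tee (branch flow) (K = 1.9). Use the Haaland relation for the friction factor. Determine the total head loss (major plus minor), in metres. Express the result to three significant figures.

V = 4Q/(πD²) = 1.618 m/s; V²/2g = 0.1335 m
Re = 2.41×10^5, ε/D = 6.24×10^-5 → f = 0.01543 (Haaland)
Major: h_f = f(L/D)·V²/2g = 0.01543·3949·0.1335 = 8.133 m
Minor: ΣK = 26.8; h_m = ΣK·V²/2g = 3.575 m
Total H_L = 8.133 + 3.575 = 11.71 m

H_L ≈ 11.7 m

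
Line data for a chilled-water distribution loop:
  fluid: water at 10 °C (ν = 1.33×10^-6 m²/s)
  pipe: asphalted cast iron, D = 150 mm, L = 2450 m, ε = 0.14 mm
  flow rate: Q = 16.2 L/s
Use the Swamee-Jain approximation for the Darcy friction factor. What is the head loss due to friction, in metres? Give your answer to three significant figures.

h_f ≈ 15.4 m

V = 4Q/(πD²) = 4·0.0162/(π·0.150²) = 0.9167 m/s
Re = VD/ν = 0.9167·0.150/1.33×10^-6 = 1.03×10^5 → turbulent
ε/D = 0.14/150 = 9.33×10^-4
Swamee-Jain: f = 0.02204
h_f = f(L/D)V²/(2g) = 0.02204·(2450/0.150)·0.9167²/(2·9.81) = 15.42 m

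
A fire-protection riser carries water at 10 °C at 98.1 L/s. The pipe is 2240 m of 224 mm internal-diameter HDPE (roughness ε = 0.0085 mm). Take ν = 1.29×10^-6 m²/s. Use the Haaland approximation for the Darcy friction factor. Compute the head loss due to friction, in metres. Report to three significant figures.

h_f ≈ 43.7 m

V = 4Q/(πD²) = 4·0.0981/(π·0.224²) = 2.489 m/s
Re = VD/ν = 2.489·0.224/1.29×10^-6 = 4.32×10^5 → turbulent
ε/D = 0.0085/224 = 3.79×10^-5
Haaland: f = 0.01383
h_f = f(L/D)V²/(2g) = 0.01383·(2240/0.224)·2.489²/(2·9.81) = 43.67 m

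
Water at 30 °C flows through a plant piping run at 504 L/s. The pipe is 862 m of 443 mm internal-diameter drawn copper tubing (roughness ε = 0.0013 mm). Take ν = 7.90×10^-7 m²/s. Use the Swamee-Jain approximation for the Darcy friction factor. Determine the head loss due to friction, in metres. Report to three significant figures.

h_f ≈ 11.3 m

V = 4Q/(πD²) = 4·0.504/(π·0.443²) = 3.270 m/s
Re = VD/ν = 3.270·0.443/7.90×10^-7 = 1.83×10^6 → turbulent
ε/D = 0.0013/443 = 2.93×10^-6
Swamee-Jain: f = 0.01062
h_f = f(L/D)V²/(2g) = 0.01062·(862/0.443)·3.270²/(2·9.81) = 11.26 m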